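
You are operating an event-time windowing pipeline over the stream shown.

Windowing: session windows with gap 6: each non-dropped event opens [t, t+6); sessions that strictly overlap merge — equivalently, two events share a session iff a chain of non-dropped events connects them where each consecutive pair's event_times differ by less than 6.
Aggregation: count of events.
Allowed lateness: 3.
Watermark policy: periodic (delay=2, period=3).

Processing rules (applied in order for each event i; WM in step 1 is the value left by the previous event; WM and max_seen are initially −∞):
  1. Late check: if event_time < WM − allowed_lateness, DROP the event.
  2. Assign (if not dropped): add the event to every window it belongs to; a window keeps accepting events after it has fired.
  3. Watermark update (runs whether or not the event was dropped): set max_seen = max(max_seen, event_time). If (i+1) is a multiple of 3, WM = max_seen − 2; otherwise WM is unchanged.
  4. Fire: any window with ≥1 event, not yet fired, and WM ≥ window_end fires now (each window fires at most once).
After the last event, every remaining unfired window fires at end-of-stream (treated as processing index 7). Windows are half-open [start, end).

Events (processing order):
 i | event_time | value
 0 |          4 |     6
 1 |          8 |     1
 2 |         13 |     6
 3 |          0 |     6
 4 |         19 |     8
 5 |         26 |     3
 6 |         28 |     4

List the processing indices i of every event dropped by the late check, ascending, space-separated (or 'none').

3

i=0 t=4 v=6: → [4,10); WM=−∞
i=1 t=8 v=1: → [4,14); WM=−∞
i=2 t=13 v=6: → [4,19); WM=11
i=3 t=0 v=6: DROP (t<11-3); WM=11
i=4 t=19 v=8: → [19,25); WM=11
i=5 t=26 v=3: → [26,32); WM=24
i=6 t=28 v=4: → [26,34); WM=24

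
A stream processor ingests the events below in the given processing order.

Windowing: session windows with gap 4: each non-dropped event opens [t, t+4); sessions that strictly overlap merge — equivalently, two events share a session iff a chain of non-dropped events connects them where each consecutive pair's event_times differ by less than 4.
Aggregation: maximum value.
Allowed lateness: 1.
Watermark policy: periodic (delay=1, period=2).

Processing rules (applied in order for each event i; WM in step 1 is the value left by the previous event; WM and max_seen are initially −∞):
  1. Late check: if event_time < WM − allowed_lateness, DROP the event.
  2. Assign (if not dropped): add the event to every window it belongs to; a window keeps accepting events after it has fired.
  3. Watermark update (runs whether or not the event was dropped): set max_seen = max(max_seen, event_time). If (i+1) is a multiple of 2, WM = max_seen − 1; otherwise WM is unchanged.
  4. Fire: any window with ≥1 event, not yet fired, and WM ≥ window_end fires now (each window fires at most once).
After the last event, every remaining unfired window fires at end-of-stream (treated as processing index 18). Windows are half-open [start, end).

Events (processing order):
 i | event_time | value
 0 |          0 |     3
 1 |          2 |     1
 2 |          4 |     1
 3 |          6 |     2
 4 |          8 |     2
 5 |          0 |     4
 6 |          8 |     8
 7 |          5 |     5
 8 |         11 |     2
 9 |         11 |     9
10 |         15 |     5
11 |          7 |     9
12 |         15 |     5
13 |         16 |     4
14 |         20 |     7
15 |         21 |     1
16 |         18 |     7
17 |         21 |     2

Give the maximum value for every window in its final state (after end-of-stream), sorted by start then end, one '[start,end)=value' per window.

i=0 t=0 v=3: → [0,4); WM=−∞
i=1 t=2 v=1: → [0,6); WM=1
i=2 t=4 v=1: → [0,8); WM=1
i=3 t=6 v=2: → [0,10); WM=5
i=4 t=8 v=2: → [0,12); WM=5
i=5 t=0 v=4: DROP (t<5-1); WM=7
i=6 t=8 v=8: → [0,12); WM=7
i=7 t=5 v=5: DROP (t<7-1); WM=7
i=8 t=11 v=2: → [0,15); WM=7
i=9 t=11 v=9: → [0,15); WM=10
i=10 t=15 v=5: → [15,19); WM=10
i=11 t=7 v=9: DROP (t<10-1); WM=14
i=12 t=15 v=5: → [15,19); WM=14
i=13 t=16 v=4: → [15,20); WM=15
i=14 t=20 v=7: → [20,24); WM=15
i=15 t=21 v=1: → [20,25); WM=20
i=16 t=18 v=7: DROP (t<20-1); WM=20
i=17 t=21 v=2: → [20,25); WM=20

[0,15)=9 [15,20)=5 [20,25)=7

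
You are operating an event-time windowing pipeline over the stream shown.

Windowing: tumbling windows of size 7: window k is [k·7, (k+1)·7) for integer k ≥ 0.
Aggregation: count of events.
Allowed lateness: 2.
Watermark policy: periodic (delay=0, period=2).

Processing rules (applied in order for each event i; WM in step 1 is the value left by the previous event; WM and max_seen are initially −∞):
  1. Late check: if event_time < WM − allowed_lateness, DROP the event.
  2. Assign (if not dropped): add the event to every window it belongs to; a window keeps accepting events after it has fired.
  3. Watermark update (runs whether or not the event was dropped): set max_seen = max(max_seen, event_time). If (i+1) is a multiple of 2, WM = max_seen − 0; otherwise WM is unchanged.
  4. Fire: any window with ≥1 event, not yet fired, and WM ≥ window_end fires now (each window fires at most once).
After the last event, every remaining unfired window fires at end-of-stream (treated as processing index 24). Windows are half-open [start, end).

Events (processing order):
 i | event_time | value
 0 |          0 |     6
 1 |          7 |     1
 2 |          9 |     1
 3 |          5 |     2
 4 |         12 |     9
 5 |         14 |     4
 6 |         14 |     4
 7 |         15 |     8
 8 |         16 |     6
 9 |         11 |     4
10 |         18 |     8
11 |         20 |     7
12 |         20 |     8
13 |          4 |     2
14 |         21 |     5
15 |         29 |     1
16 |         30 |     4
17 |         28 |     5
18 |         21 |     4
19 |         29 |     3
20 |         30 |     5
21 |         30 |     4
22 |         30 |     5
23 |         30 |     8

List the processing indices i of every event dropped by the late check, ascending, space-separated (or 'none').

i=0 t=0 v=6: → [0,7); WM=−∞
i=1 t=7 v=1: → [7,14); WM=7; [0,7) fires=1
i=2 t=9 v=1: → [7,14); WM=7
i=3 t=5 v=2: → [0,7); WM=9
i=4 t=12 v=9: → [7,14); WM=9
i=5 t=14 v=4: → [14,21); WM=14; [7,14) fires=3
i=6 t=14 v=4: → [14,21); WM=14
i=7 t=15 v=8: → [14,21); WM=15
i=8 t=16 v=6: → [14,21); WM=15
i=9 t=11 v=4: DROP (t<15-2); WM=16
i=10 t=18 v=8: → [14,21); WM=16
i=11 t=20 v=7: → [14,21); WM=20
i=12 t=20 v=8: → [14,21); WM=20
i=13 t=4 v=2: DROP (t<20-2); WM=20
i=14 t=21 v=5: → [21,28); WM=20
i=15 t=29 v=1: → [28,35); WM=29; [14,21) fires=7 [21,28) fires=1
i=16 t=30 v=4: → [28,35); WM=29
i=17 t=28 v=5: → [28,35); WM=30
i=18 t=21 v=4: DROP (t<30-2); WM=30
i=19 t=29 v=3: → [28,35); WM=30
i=20 t=30 v=5: → [28,35); WM=30
i=21 t=30 v=4: → [28,35); WM=30
i=22 t=30 v=5: → [28,35); WM=30
i=23 t=30 v=8: → [28,35); WM=30

9 13 18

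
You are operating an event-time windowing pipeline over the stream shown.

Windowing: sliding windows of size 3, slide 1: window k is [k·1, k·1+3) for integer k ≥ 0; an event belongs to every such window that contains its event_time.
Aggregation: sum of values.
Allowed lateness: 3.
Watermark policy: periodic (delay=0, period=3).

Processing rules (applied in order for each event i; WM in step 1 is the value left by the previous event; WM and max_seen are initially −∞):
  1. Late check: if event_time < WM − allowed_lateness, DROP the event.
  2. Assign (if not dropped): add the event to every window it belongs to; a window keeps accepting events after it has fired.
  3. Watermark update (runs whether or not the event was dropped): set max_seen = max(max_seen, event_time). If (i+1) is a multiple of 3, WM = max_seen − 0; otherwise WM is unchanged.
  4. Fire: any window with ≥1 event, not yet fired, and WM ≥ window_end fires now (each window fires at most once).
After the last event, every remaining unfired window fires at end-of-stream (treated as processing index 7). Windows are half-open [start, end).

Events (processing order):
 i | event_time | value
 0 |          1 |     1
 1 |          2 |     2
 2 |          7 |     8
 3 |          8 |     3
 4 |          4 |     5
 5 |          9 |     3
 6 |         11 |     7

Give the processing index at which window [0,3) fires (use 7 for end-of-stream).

i=0 t=1 v=1: → [1,4),[0,3); WM=−∞
i=1 t=2 v=2: → [2,5),[1,4),[0,3); WM=−∞
i=2 t=7 v=8: → [7,10),[6,9),[5,8); WM=7; [0,3) fires=3 [1,4) fires=3 [2,5) fires=2
i=3 t=8 v=3: → [8,11),[7,10),[6,9); WM=7
i=4 t=4 v=5: → [4,7),[3,6),[2,5); WM=7; [3,6) fires=5 [4,7) fires=5
i=5 t=9 v=3: → [9,12),[8,11),[7,10); WM=9; [5,8) fires=8 [6,9) fires=11
i=6 t=11 v=7: → [11,14),[10,13),[9,12); WM=9

2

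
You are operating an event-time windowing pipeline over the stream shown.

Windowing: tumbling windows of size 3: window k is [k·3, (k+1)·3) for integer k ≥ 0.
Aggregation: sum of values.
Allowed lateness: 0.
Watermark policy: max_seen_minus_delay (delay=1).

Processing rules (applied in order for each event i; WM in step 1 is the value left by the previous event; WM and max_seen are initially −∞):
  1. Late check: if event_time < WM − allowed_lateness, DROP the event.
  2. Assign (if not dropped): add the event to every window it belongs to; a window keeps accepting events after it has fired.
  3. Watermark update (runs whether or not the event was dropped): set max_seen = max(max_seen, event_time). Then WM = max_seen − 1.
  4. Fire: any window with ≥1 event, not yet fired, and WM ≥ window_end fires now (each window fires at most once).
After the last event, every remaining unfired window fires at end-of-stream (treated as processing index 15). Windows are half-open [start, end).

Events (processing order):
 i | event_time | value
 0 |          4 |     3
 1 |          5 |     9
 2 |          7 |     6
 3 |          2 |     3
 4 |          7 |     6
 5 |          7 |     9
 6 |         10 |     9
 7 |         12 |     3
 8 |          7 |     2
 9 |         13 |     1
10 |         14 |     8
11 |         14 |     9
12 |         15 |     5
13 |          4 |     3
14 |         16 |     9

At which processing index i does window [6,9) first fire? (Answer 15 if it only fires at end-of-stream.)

i=0 t=4 v=3: → [3,6); WM=3
i=1 t=5 v=9: → [3,6); WM=4
i=2 t=7 v=6: → [6,9); WM=6; [3,6) fires=12
i=3 t=2 v=3: DROP (t<6-0); WM=6
i=4 t=7 v=6: → [6,9); WM=6
i=5 t=7 v=9: → [6,9); WM=6
i=6 t=10 v=9: → [9,12); WM=9; [6,9) fires=21
i=7 t=12 v=3: → [12,15); WM=11
i=8 t=7 v=2: DROP (t<11-0); WM=11
i=9 t=13 v=1: → [12,15); WM=12; [9,12) fires=9
i=10 t=14 v=8: → [12,15); WM=13
i=11 t=14 v=9: → [12,15); WM=13
i=12 t=15 v=5: → [15,18); WM=14
i=13 t=4 v=3: DROP (t<14-0); WM=14
i=14 t=16 v=9: → [15,18); WM=15; [12,15) fires=21

6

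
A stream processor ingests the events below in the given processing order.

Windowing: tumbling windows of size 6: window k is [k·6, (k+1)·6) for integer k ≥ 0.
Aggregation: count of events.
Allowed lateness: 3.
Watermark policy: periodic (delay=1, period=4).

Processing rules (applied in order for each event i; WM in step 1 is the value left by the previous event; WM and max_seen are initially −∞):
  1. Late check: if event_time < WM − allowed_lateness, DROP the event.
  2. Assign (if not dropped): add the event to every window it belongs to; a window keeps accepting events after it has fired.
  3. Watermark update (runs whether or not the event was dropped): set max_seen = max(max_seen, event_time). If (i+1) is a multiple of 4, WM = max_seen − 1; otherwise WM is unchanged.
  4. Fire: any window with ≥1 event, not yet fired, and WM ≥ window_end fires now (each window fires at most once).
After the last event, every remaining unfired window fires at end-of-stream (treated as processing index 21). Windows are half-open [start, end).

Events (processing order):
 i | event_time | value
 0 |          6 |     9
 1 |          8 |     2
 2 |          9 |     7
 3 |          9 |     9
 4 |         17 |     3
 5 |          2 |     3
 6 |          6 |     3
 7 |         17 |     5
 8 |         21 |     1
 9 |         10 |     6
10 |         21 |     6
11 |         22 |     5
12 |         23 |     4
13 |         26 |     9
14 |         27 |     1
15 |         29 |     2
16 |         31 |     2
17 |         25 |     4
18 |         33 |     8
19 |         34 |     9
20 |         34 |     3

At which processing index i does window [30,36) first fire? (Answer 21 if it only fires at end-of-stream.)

21

i=0 t=6 v=9: → [6,12); WM=−∞
i=1 t=8 v=2: → [6,12); WM=−∞
i=2 t=9 v=7: → [6,12); WM=−∞
i=3 t=9 v=9: → [6,12); WM=8
i=4 t=17 v=3: → [12,18); WM=8
i=5 t=2 v=3: DROP (t<8-3); WM=8
i=6 t=6 v=3: → [6,12); WM=8
i=7 t=17 v=5: → [12,18); WM=16; [6,12) fires=5
i=8 t=21 v=1: → [18,24); WM=16
i=9 t=10 v=6: DROP (t<16-3); WM=16
i=10 t=21 v=6: → [18,24); WM=16
i=11 t=22 v=5: → [18,24); WM=21; [12,18) fires=2
i=12 t=23 v=4: → [18,24); WM=21
i=13 t=26 v=9: → [24,30); WM=21
i=14 t=27 v=1: → [24,30); WM=21
i=15 t=29 v=2: → [24,30); WM=28; [18,24) fires=4
i=16 t=31 v=2: → [30,36); WM=28
i=17 t=25 v=4: → [24,30); WM=28
i=18 t=33 v=8: → [30,36); WM=28
i=19 t=34 v=9: → [30,36); WM=33; [24,30) fires=4
i=20 t=34 v=3: → [30,36); WM=33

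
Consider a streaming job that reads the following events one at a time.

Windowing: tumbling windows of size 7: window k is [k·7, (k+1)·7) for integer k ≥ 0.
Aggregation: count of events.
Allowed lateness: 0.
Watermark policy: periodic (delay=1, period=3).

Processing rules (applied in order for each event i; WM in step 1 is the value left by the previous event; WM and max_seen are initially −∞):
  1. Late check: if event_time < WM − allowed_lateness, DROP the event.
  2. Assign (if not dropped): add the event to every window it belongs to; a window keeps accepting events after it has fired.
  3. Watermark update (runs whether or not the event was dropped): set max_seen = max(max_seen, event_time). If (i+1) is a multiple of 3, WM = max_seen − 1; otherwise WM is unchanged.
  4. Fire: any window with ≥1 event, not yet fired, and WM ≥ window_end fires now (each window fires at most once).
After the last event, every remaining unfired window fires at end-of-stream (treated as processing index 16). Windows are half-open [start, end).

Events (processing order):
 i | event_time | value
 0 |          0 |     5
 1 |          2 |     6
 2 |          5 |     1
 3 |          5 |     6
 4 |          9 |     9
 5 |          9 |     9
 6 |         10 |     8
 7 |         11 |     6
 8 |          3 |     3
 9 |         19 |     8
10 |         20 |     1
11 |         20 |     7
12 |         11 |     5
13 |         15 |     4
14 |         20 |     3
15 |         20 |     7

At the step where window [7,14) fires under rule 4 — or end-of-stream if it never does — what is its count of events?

4

i=0 t=0 v=5: → [0,7); WM=−∞
i=1 t=2 v=6: → [0,7); WM=−∞
i=2 t=5 v=1: → [0,7); WM=4
i=3 t=5 v=6: → [0,7); WM=4
i=4 t=9 v=9: → [7,14); WM=4
i=5 t=9 v=9: → [7,14); WM=8; [0,7) fires=4
i=6 t=10 v=8: → [7,14); WM=8
i=7 t=11 v=6: → [7,14); WM=8
i=8 t=3 v=3: DROP (t<8-0); WM=10
i=9 t=19 v=8: → [14,21); WM=10
i=10 t=20 v=1: → [14,21); WM=10
i=11 t=20 v=7: → [14,21); WM=19; [7,14) fires=4
i=12 t=11 v=5: DROP (t<19-0); WM=19
i=13 t=15 v=4: DROP (t<19-0); WM=19
i=14 t=20 v=3: → [14,21); WM=19
i=15 t=20 v=7: → [14,21); WM=19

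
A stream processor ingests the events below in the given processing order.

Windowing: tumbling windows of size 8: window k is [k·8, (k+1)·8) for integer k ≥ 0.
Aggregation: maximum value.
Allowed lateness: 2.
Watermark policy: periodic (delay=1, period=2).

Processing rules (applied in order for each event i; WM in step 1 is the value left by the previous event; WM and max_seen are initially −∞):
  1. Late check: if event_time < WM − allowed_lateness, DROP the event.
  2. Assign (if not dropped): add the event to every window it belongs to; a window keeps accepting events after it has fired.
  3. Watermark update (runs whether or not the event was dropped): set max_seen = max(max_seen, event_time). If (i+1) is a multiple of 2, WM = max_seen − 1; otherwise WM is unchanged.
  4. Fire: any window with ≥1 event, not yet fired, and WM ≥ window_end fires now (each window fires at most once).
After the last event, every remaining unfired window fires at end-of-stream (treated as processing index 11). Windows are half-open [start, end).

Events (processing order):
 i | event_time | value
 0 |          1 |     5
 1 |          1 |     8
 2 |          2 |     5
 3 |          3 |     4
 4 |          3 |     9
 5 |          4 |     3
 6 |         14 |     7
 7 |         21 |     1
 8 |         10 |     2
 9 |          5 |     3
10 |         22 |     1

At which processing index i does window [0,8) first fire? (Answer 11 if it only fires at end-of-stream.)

i=0 t=1 v=5: → [0,8); WM=−∞
i=1 t=1 v=8: → [0,8); WM=0
i=2 t=2 v=5: → [0,8); WM=0
i=3 t=3 v=4: → [0,8); WM=2
i=4 t=3 v=9: → [0,8); WM=2
i=5 t=4 v=3: → [0,8); WM=3
i=6 t=14 v=7: → [8,16); WM=3
i=7 t=21 v=1: → [16,24); WM=20; [0,8) fires=9 [8,16) fires=7
i=8 t=10 v=2: DROP (t<20-2); WM=20
i=9 t=5 v=3: DROP (t<20-2); WM=20
i=10 t=22 v=1: → [16,24); WM=20

7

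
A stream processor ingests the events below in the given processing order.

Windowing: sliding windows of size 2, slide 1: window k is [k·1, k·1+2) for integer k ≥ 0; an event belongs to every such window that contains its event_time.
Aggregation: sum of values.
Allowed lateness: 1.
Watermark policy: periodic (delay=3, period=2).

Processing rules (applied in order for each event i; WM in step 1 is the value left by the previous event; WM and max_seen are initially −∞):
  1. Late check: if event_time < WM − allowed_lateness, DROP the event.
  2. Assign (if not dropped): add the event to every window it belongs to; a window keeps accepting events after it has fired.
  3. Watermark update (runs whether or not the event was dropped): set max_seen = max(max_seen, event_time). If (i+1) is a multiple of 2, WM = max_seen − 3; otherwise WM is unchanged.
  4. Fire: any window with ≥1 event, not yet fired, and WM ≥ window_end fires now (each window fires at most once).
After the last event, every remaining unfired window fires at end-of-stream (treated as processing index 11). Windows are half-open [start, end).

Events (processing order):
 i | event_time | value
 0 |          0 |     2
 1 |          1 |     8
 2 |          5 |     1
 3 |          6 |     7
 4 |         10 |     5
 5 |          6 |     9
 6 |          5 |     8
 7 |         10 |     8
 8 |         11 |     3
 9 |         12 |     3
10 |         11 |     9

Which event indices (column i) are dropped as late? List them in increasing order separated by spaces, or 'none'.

i=0 t=0 v=2: → [0,2); WM=−∞
i=1 t=1 v=8: → [1,3),[0,2); WM=-2
i=2 t=5 v=1: → [5,7),[4,6); WM=-2
i=3 t=6 v=7: → [6,8),[5,7); WM=3; [0,2) fires=10 [1,3) fires=8
i=4 t=10 v=5: → [10,12),[9,11); WM=3
i=5 t=6 v=9: → [6,8),[5,7); WM=7; [4,6) fires=1 [5,7) fires=17
i=6 t=5 v=8: DROP (t<7-1); WM=7
i=7 t=10 v=8: → [10,12),[9,11); WM=7
i=8 t=11 v=3: → [11,13),[10,12); WM=7
i=9 t=12 v=3: → [12,14),[11,13); WM=9; [6,8) fires=16
i=10 t=11 v=9: → [11,13),[10,12); WM=9

6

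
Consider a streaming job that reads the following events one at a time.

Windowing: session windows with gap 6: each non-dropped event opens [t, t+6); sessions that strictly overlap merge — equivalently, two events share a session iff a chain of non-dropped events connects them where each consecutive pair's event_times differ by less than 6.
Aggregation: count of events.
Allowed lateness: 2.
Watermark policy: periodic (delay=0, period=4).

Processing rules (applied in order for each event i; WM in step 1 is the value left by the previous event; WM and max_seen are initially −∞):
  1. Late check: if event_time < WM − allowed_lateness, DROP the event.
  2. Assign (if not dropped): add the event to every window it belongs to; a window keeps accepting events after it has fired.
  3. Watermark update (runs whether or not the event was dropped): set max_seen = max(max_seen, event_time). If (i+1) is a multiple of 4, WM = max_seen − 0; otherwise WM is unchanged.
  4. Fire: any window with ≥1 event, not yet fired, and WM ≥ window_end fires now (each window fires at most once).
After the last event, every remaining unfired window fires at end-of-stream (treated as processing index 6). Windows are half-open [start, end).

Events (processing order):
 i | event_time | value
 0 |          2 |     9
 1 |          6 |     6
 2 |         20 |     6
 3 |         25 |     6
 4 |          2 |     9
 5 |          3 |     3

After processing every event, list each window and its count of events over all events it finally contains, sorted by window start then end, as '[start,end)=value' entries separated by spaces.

i=0 t=2 v=9: → [2,8); WM=−∞
i=1 t=6 v=6: → [2,12); WM=−∞
i=2 t=20 v=6: → [20,26); WM=−∞
i=3 t=25 v=6: → [20,31); WM=25
i=4 t=2 v=9: DROP (t<25-2); WM=25
i=5 t=3 v=3: DROP (t<25-2); WM=25

[2,12)=2 [20,31)=2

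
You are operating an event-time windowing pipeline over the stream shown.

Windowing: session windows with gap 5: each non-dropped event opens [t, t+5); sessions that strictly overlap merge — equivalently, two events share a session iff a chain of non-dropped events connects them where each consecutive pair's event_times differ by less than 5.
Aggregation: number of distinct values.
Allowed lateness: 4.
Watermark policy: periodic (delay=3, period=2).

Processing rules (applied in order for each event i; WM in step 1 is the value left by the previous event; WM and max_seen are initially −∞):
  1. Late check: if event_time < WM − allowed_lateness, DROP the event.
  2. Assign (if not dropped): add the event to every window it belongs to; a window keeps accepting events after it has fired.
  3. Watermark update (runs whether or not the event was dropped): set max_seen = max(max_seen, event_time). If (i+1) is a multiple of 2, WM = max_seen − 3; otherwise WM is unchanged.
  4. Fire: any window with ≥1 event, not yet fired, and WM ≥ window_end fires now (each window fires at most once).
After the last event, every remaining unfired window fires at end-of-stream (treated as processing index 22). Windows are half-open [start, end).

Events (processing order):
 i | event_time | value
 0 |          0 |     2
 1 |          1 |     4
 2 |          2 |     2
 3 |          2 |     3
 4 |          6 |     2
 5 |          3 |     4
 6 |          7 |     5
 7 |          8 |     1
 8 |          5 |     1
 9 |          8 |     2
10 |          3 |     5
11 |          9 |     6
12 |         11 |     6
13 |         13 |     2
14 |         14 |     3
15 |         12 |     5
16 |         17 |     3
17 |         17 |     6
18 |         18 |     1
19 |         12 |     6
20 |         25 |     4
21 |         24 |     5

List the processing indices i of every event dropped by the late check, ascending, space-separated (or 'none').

none

i=0 t=0 v=2: → [0,5); WM=−∞
i=1 t=1 v=4: → [0,6); WM=-2
i=2 t=2 v=2: → [0,7); WM=-2
i=3 t=2 v=3: → [0,7); WM=-1
i=4 t=6 v=2: → [0,11); WM=-1
i=5 t=3 v=4: → [0,11); WM=3
i=6 t=7 v=5: → [0,12); WM=3
i=7 t=8 v=1: → [0,13); WM=5
i=8 t=5 v=1: → [0,13); WM=5
i=9 t=8 v=2: → [0,13); WM=5
i=10 t=3 v=5: → [0,13); WM=5
i=11 t=9 v=6: → [0,14); WM=6
i=12 t=11 v=6: → [0,16); WM=6
i=13 t=13 v=2: → [0,18); WM=10
i=14 t=14 v=3: → [0,19); WM=10
i=15 t=12 v=5: → [0,19); WM=11
i=16 t=17 v=3: → [0,22); WM=11
i=17 t=17 v=6: → [0,22); WM=14
i=18 t=18 v=1: → [0,23); WM=14
i=19 t=12 v=6: → [0,23); WM=15
i=20 t=25 v=4: → [25,30); WM=15
i=21 t=24 v=5: → [24,30); WM=22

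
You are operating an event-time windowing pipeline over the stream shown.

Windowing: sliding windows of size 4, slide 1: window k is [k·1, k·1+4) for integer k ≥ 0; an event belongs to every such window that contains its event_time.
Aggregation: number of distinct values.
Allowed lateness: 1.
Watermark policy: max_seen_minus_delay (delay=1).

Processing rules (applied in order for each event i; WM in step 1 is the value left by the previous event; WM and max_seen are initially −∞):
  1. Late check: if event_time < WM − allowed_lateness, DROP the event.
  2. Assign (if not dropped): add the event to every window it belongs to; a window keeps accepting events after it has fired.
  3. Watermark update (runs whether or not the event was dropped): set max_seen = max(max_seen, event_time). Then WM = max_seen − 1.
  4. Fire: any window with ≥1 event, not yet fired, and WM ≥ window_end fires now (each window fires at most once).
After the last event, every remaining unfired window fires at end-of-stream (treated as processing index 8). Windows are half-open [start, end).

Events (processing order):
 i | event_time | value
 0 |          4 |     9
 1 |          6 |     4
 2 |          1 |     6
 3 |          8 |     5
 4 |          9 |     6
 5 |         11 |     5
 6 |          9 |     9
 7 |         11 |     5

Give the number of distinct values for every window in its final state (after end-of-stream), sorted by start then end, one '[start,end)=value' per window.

[1,5)=1 [2,6)=1 [3,7)=2 [4,8)=2 [5,9)=2 [6,10)=4 [7,11)=3 [8,12)=3 [9,13)=3 [10,14)=1 [11,15)=1

i=0 t=4 v=9: → [4,8),[3,7),[2,6),[1,5); WM=3
i=1 t=6 v=4: → [6,10),[5,9),[4,8),[3,7); WM=5; [1,5) fires=1
i=2 t=1 v=6: DROP (t<5-1); WM=5
i=3 t=8 v=5: → [8,12),[7,11),[6,10),[5,9); WM=7; [2,6) fires=1 [3,7) fires=2
i=4 t=9 v=6: → [9,13),[8,12),[7,11),[6,10); WM=8; [4,8) fires=2
i=5 t=11 v=5: → [11,15),[10,14),[9,13),[8,12); WM=10; [5,9) fires=2 [6,10) fires=3
i=6 t=9 v=9: → [9,13),[8,12),[7,11),[6,10); WM=10
i=7 t=11 v=5: → [11,15),[10,14),[9,13),[8,12); WM=10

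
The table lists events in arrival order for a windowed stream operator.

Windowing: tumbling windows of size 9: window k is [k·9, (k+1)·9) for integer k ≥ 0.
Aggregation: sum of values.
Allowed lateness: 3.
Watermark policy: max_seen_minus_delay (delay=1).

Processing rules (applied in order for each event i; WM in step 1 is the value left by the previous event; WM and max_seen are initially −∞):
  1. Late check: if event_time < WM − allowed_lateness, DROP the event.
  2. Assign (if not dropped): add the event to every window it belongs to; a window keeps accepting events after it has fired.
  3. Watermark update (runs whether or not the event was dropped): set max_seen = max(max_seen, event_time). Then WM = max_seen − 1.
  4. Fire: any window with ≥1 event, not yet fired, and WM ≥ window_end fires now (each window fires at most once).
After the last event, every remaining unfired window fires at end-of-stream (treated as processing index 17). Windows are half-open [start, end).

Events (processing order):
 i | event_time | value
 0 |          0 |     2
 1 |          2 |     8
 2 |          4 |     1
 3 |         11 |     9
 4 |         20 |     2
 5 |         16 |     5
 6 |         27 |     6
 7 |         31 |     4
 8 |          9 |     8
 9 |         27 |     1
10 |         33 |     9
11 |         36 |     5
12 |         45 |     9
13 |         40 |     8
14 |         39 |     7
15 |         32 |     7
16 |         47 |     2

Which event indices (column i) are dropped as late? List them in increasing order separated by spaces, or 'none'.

8 13 14 15

i=0 t=0 v=2: → [0,9); WM=-1
i=1 t=2 v=8: → [0,9); WM=1
i=2 t=4 v=1: → [0,9); WM=3
i=3 t=11 v=9: → [9,18); WM=10; [0,9) fires=11
i=4 t=20 v=2: → [18,27); WM=19; [9,18) fires=9
i=5 t=16 v=5: → [9,18); WM=19
i=6 t=27 v=6: → [27,36); WM=26
i=7 t=31 v=4: → [27,36); WM=30; [18,27) fires=2
i=8 t=9 v=8: DROP (t<30-3); WM=30
i=9 t=27 v=1: → [27,36); WM=30
i=10 t=33 v=9: → [27,36); WM=32
i=11 t=36 v=5: → [36,45); WM=35
i=12 t=45 v=9: → [45,54); WM=44; [27,36) fires=20
i=13 t=40 v=8: DROP (t<44-3); WM=44
i=14 t=39 v=7: DROP (t<44-3); WM=44
i=15 t=32 v=7: DROP (t<44-3); WM=44
i=16 t=47 v=2: → [45,54); WM=46; [36,45) fires=5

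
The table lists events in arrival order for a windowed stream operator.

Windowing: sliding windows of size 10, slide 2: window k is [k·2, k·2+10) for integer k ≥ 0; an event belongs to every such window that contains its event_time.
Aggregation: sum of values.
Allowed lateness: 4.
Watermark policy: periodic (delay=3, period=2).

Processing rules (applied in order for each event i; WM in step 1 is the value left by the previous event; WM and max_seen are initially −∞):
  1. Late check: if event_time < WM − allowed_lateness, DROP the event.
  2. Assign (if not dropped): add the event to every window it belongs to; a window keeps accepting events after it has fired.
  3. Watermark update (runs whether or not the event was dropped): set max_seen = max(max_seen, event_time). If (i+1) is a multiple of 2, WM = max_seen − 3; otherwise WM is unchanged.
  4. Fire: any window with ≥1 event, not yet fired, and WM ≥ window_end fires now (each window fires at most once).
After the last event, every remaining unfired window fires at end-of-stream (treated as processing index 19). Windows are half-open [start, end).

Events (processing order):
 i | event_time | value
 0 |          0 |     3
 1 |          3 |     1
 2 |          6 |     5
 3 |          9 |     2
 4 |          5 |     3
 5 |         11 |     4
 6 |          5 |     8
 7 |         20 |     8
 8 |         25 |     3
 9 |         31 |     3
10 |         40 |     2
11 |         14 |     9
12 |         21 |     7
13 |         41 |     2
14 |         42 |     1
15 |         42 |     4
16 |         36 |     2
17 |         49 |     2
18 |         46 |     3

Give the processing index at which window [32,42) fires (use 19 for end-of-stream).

i=0 t=0 v=3: → [0,10); WM=−∞
i=1 t=3 v=1: → [2,12),[0,10); WM=0
i=2 t=6 v=5: → [6,16),[4,14),[2,12),[0,10); WM=0
i=3 t=9 v=2: → [8,18),[6,16),[4,14),[2,12),[0,10); WM=6
i=4 t=5 v=3: → [4,14),[2,12),[0,10); WM=6
i=5 t=11 v=4: → [10,20),[8,18),[6,16),[4,14),[2,12); WM=8
i=6 t=5 v=8: → [4,14),[2,12),[0,10); WM=8
i=7 t=20 v=8: → [20,30),[18,28),[16,26),[14,24),[12,22); WM=17; [0,10) fires=22 [2,12) fires=23 [4,14) fires=22 [6,16) fires=11
i=8 t=25 v=3: → [24,34),[22,32),[20,30),[18,28),[16,26); WM=17
i=9 t=31 v=3: → [30,40),[28,38),[26,36),[24,34),[22,32); WM=28; [8,18) fires=6 [10,20) fires=4 [12,22) fires=8 [14,24) fires=8 [16,26) fires=11 [18,28) fires=11
i=10 t=40 v=2: → [40,50),[38,48),[36,46),[34,44),[32,42); WM=28
i=11 t=14 v=9: DROP (t<28-4); WM=37; [20,30) fires=11 [22,32) fires=6 [24,34) fires=6 [26,36) fires=3
i=12 t=21 v=7: DROP (t<37-4); WM=37
i=13 t=41 v=2: → [40,50),[38,48),[36,46),[34,44),[32,42); WM=38; [28,38) fires=3
i=14 t=42 v=1: → [42,52),[40,50),[38,48),[36,46),[34,44); WM=38
i=15 t=42 v=4: → [42,52),[40,50),[38,48),[36,46),[34,44); WM=39
i=16 t=36 v=2: → [36,46),[34,44),[32,42),[30,40),[28,38); WM=39
i=17 t=49 v=2: → [48,58),[46,56),[44,54),[42,52),[40,50); WM=46; [30,40) fires=5 [32,42) fires=6 [34,44) fires=11 [36,46) fires=11
i=18 t=46 v=3: → [46,56),[44,54),[42,52),[40,50),[38,48); WM=46

17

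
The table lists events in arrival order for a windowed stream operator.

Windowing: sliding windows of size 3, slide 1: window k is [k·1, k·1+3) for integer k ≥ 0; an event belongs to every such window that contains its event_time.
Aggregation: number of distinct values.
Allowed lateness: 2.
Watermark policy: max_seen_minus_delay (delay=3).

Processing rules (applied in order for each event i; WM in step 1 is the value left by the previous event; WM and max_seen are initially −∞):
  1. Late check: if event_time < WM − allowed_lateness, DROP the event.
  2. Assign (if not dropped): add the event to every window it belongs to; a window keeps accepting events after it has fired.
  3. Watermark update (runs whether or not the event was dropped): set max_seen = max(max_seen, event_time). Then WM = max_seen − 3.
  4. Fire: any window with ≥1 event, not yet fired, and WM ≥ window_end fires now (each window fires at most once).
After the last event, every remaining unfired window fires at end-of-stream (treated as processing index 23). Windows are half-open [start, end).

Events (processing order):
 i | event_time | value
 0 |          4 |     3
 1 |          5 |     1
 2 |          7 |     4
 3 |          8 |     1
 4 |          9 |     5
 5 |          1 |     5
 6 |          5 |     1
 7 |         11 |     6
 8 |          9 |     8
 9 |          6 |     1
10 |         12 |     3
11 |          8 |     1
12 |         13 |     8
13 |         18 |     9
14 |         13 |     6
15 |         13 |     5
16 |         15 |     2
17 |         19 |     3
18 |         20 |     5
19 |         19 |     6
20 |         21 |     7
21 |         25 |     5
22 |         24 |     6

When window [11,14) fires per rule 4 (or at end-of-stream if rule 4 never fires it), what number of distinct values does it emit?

i=0 t=4 v=3: → [4,7),[3,6),[2,5); WM=1
i=1 t=5 v=1: → [5,8),[4,7),[3,6); WM=2
i=2 t=7 v=4: → [7,10),[6,9),[5,8); WM=4
i=3 t=8 v=1: → [8,11),[7,10),[6,9); WM=5; [2,5) fires=1
i=4 t=9 v=5: → [9,12),[8,11),[7,10); WM=6; [3,6) fires=2
i=5 t=1 v=5: DROP (t<6-2); WM=6
i=6 t=5 v=1: → [5,8),[4,7),[3,6); WM=6
i=7 t=11 v=6: → [11,14),[10,13),[9,12); WM=8; [4,7) fires=2 [5,8) fires=2
i=8 t=9 v=8: → [9,12),[8,11),[7,10); WM=8
i=9 t=6 v=1: → [6,9),[5,8),[4,7); WM=8
i=10 t=12 v=3: → [12,15),[11,14),[10,13); WM=9; [6,9) fires=2
i=11 t=8 v=1: → [8,11),[7,10),[6,9); WM=9
i=12 t=13 v=8: → [13,16),[12,15),[11,14); WM=10; [7,10) fires=4
i=13 t=18 v=9: → [18,21),[17,20),[16,19); WM=15; [8,11) fires=3 [9,12) fires=3 [10,13) fires=2 [11,14) fires=3 [12,15) fires=2
i=14 t=13 v=6: → [13,16),[12,15),[11,14); WM=15
i=15 t=13 v=5: → [13,16),[12,15),[11,14); WM=15
i=16 t=15 v=2: → [15,18),[14,17),[13,16); WM=15
i=17 t=19 v=3: → [19,22),[18,21),[17,20); WM=16; [13,16) fires=4
i=18 t=20 v=5: → [20,23),[19,22),[18,21); WM=17; [14,17) fires=1
i=19 t=19 v=6: → [19,22),[18,21),[17,20); WM=17
i=20 t=21 v=7: → [21,24),[20,23),[19,22); WM=18; [15,18) fires=1
i=21 t=25 v=5: → [25,28),[24,27),[23,26); WM=22; [16,19) fires=1 [17,20) fires=3 [18,21) fires=4 [19,22) fires=4
i=22 t=24 v=6: → [24,27),[23,26),[22,25); WM=22

3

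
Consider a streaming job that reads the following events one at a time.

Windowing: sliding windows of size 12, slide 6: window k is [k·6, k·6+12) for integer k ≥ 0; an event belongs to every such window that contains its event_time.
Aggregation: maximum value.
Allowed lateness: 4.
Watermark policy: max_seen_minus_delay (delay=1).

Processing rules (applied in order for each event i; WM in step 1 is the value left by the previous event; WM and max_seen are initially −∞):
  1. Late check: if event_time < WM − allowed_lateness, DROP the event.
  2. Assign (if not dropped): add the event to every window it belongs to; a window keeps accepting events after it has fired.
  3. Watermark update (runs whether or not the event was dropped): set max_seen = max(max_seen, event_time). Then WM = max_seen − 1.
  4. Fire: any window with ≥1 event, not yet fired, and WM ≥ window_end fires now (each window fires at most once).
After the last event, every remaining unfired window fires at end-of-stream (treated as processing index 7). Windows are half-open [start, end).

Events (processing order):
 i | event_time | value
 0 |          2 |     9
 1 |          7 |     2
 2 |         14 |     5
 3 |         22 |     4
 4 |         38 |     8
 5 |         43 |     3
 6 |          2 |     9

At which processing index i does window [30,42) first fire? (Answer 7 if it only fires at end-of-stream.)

5

i=0 t=2 v=9: → [0,12); WM=1
i=1 t=7 v=2: → [6,18),[0,12); WM=6
i=2 t=14 v=5: → [12,24),[6,18); WM=13; [0,12) fires=9
i=3 t=22 v=4: → [18,30),[12,24); WM=21; [6,18) fires=5
i=4 t=38 v=8: → [36,48),[30,42); WM=37; [12,24) fires=5 [18,30) fires=4
i=5 t=43 v=3: → [42,54),[36,48); WM=42; [30,42) fires=8
i=6 t=2 v=9: DROP (t<42-4); WM=42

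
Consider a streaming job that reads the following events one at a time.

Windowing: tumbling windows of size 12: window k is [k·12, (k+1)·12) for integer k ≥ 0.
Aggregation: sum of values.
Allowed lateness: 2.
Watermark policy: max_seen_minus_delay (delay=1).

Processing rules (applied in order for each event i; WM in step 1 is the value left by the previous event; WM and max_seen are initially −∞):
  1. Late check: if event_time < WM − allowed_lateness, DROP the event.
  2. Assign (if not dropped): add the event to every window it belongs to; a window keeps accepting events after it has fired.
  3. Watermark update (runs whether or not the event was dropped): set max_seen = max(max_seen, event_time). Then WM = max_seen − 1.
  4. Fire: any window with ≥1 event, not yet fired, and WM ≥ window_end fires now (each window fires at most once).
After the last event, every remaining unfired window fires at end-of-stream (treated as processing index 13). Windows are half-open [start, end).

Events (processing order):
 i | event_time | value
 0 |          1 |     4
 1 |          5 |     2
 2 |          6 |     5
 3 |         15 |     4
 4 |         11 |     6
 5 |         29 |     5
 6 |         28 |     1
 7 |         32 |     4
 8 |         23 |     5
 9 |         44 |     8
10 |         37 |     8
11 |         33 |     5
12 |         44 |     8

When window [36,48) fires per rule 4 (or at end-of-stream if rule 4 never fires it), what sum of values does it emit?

16

i=0 t=1 v=4: → [0,12); WM=0
i=1 t=5 v=2: → [0,12); WM=4
i=2 t=6 v=5: → [0,12); WM=5
i=3 t=15 v=4: → [12,24); WM=14; [0,12) fires=11
i=4 t=11 v=6: DROP (t<14-2); WM=14
i=5 t=29 v=5: → [24,36); WM=28; [12,24) fires=4
i=6 t=28 v=1: → [24,36); WM=28
i=7 t=32 v=4: → [24,36); WM=31
i=8 t=23 v=5: DROP (t<31-2); WM=31
i=9 t=44 v=8: → [36,48); WM=43; [24,36) fires=10
i=10 t=37 v=8: DROP (t<43-2); WM=43
i=11 t=33 v=5: DROP (t<43-2); WM=43
i=12 t=44 v=8: → [36,48); WM=43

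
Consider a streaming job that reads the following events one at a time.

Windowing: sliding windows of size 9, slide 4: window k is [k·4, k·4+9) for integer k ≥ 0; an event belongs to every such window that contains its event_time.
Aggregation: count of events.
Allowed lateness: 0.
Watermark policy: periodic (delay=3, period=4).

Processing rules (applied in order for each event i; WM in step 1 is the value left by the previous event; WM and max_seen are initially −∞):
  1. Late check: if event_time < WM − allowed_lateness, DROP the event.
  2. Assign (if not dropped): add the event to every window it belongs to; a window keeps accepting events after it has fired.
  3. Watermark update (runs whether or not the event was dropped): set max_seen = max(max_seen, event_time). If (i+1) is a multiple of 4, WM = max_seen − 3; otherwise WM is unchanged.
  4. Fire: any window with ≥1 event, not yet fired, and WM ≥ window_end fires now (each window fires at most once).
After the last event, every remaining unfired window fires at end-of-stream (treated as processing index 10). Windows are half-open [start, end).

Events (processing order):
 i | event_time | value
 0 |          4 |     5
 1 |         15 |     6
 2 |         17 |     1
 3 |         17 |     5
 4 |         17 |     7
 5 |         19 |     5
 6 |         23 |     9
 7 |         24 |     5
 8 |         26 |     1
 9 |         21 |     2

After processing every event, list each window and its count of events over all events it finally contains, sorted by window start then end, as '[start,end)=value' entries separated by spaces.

[0,9)=1 [4,13)=1 [8,17)=1 [12,21)=5 [16,25)=7 [20,29)=4 [24,33)=2

i=0 t=4 v=5: → [4,13),[0,9); WM=−∞
i=1 t=15 v=6: → [12,21),[8,17); WM=−∞
i=2 t=17 v=1: → [16,25),[12,21); WM=−∞
i=3 t=17 v=5: → [16,25),[12,21); WM=14; [0,9) fires=1 [4,13) fires=1
i=4 t=17 v=7: → [16,25),[12,21); WM=14
i=5 t=19 v=5: → [16,25),[12,21); WM=14
i=6 t=23 v=9: → [20,29),[16,25); WM=14
i=7 t=24 v=5: → [24,33),[20,29),[16,25); WM=21; [8,17) fires=1 [12,21) fires=5
i=8 t=26 v=1: → [24,33),[20,29); WM=21
i=9 t=21 v=2: → [20,29),[16,25); WM=21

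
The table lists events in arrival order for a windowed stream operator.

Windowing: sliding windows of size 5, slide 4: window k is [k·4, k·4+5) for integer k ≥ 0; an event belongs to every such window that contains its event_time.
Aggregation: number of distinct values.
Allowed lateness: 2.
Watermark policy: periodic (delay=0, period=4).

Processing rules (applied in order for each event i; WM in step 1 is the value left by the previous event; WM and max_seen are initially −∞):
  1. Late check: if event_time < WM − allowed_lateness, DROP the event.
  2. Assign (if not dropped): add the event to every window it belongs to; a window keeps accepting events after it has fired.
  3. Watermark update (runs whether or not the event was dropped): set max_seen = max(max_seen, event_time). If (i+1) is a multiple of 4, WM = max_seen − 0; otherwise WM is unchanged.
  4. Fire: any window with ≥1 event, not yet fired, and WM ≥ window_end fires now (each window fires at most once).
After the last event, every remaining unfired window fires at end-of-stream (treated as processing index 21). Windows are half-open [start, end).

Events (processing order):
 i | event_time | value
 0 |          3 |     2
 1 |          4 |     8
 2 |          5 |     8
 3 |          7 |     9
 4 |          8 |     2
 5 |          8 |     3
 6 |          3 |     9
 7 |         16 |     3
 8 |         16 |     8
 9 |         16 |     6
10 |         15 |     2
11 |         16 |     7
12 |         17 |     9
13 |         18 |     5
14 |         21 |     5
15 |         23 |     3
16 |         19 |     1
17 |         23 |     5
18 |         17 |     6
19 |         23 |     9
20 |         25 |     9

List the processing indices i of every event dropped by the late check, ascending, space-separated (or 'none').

i=0 t=3 v=2: → [0,5); WM=−∞
i=1 t=4 v=8: → [4,9),[0,5); WM=−∞
i=2 t=5 v=8: → [4,9); WM=−∞
i=3 t=7 v=9: → [4,9); WM=7; [0,5) fires=2
i=4 t=8 v=2: → [8,13),[4,9); WM=7
i=5 t=8 v=3: → [8,13),[4,9); WM=7
i=6 t=3 v=9: DROP (t<7-2); WM=7
i=7 t=16 v=3: → [16,21),[12,17); WM=16; [4,9) fires=4 [8,13) fires=2
i=8 t=16 v=8: → [16,21),[12,17); WM=16
i=9 t=16 v=6: → [16,21),[12,17); WM=16
i=10 t=15 v=2: → [12,17); WM=16
i=11 t=16 v=7: → [16,21),[12,17); WM=16
i=12 t=17 v=9: → [16,21); WM=16
i=13 t=18 v=5: → [16,21); WM=16
i=14 t=21 v=5: → [20,25); WM=16
i=15 t=23 v=3: → [20,25); WM=23; [12,17) fires=5 [16,21) fires=6
i=16 t=19 v=1: DROP (t<23-2); WM=23
i=17 t=23 v=5: → [20,25); WM=23
i=18 t=17 v=6: DROP (t<23-2); WM=23
i=19 t=23 v=9: → [20,25); WM=23
i=20 t=25 v=9: → [24,29); WM=23

6 16 18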